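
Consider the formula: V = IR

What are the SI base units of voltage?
Units of each symbol in V = IR:
  I (current): A
  R (resistance, in ohms): kg·m²/(s³·A²)

Multiplying the contributions: [A] · [kg·m²/(s³·A²)]
Adding exponents of each base unit: kg: 1, m: 2, s: -3, A: -1
SI base units of voltage: kg·m²/(s³·A)

Answer: kg·m²/(s³·A)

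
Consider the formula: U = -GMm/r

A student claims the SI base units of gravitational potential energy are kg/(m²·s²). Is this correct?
Units of each symbol in U = -GMm/r:
  G (gravitational constant): m³/(kg·s²)
  M (mass): kg
  m (mass): kg
  r (distance): m  → in the denominator, contributes 1/m
  The minus sign does not affect the units.

Multiplying the contributions: [m³/(kg·s²)] · [kg] · [kg] · [1/m]
Adding exponents of each base unit: kg: 1, m: 2, s: -2
SI base units of gravitational potential energy: kg·m²/s²

The claimed units kg/(m²·s²) (exponents kg: 1, m: -2, s: -2) do not match the derived units kg·m²/s² (exponents kg: 1, m: 2, s: -2), so the claim is incorrect.

Answer: No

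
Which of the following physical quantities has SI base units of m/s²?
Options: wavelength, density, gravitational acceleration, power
Checking the SI base units of each option:
  wavelength (λ = v/f): m  ✗
  density (ρ = m/V): kg/m³  ✗
  gravitational acceleration (g = GM/r²): m/s²  ✓ matches
  power (P = W/t): kg·m²/s³  ✗

Only gravitational acceleration has units m/s².

Answer: gravitational acceleration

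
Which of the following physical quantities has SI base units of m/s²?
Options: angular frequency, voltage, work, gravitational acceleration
Checking the SI base units of each option:
  angular frequency (ω = 2πf): 1/s  ✗
  voltage (V = IR): kg·m²/(s³·A)  ✗
  work (W = Fd): kg·m²/s²  ✗
  gravitational acceleration (g = GM/r²): m/s²  ✓ matches

Only gravitational acceleration has units m/s².

Answer: gravitational acceleration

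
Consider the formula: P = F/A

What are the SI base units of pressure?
Units of each symbol in P = F/A:
  F (force): kg·m/s²
  A (area): m²  → in the denominator, contributes 1/m²

Multiplying the contributions: [kg·m/s²] · [1/m²]
Adding exponents of each base unit: kg: 1, m: -1, s: -2
SI base units of pressure: kg/(m·s²)

Answer: kg/(m·s²)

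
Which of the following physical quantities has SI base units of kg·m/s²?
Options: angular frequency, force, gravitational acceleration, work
Checking the SI base units of each option:
  angular frequency (ω = 2πf): 1/s  ✗
  force (F = ma): kg·m/s²  ✓ matches
  gravitational acceleration (g = GM/r²): m/s²  ✗
  work (W = Fd): kg·m²/s²  ✗

Only force has units kg·m/s².

Answer: force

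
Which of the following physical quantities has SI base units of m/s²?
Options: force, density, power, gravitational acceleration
Checking the SI base units of each option:
  force (F = ma): kg·m/s²  ✗
  density (ρ = m/V): kg/m³  ✗
  power (P = W/t): kg·m²/s³  ✗
  gravitational acceleration (g = GM/r²): m/s²  ✓ matches

Only gravitational acceleration has units m/s².

Answer: gravitational acceleration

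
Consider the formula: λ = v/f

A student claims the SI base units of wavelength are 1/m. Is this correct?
Units of each symbol in λ = v/f:
  v (wave speed): m/s
  f (frequency): 1/s  → in the denominator, contributes s

Multiplying the contributions: [m/s] · [s]
Adding exponents of each base unit: m: 1
SI base units of wavelength: m

The claimed units 1/m (exponents m: -1) do not match the derived units m (exponents m: 1), so the claim is incorrect.

Answer: No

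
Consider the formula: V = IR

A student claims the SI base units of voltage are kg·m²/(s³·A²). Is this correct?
Units of each symbol in V = IR:
  I (current): A
  R (resistance, in ohms): kg·m²/(s³·A²)

Multiplying the contributions: [A] · [kg·m²/(s³·A²)]
Adding exponents of each base unit: kg: 1, m: 2, s: -3, A: -1
SI base units of voltage: kg·m²/(s³·A)

The claimed units kg·m²/(s³·A²) (exponents kg: 1, m: 2, s: -3, A: -2) do not match the derived units kg·m²/(s³·A) (exponents kg: 1, m: 2, s: -3, A: -1), so the claim is incorrect.

Answer: No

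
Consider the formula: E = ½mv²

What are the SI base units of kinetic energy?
Units of each symbol in E = ½mv²:
  m (mass): kg
  v (speed): m/s  → to the power 2, contributes m²/s²
  The factor ½ is dimensionless.

Multiplying the contributions: [kg] · [m²/s²]
Adding exponents of each base unit: kg: 1, m: 2, s: -2
SI base units of kinetic energy: kg·m²/s²

Answer: kg·m²/s²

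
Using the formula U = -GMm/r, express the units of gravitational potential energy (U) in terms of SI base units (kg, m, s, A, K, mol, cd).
Units of each symbol in U = -GMm/r:
  G (gravitational constant): m³/(kg·s²)
  M (mass): kg
  m (mass): kg
  r (distance): m  → in the denominator, contributes 1/m
  The minus sign does not affect the units.

Multiplying the contributions: [m³/(kg·s²)] · [kg] · [kg] · [1/m]
Adding exponents of each base unit: kg: 1, m: 2, s: -2
SI base units of gravitational potential energy: kg·m²/s²

Answer: kg·m²/s²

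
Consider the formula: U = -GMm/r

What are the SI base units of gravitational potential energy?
Units of each symbol in U = -GMm/r:
  G (gravitational constant): m³/(kg·s²)
  M (mass): kg
  m (mass): kg
  r (distance): m  → in the denominator, contributes 1/m
  The minus sign does not affect the units.

Multiplying the contributions: [m³/(kg·s²)] · [kg] · [kg] · [1/m]
Adding exponents of each base unit: kg: 1, m: 2, s: -2
SI base units of gravitational potential energy: kg·m²/s²

Answer: kg·m²/s²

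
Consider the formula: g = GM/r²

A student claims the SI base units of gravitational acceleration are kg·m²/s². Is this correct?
Units of each symbol in g = GM/r²:
  G (gravitational constant): m³/(kg·s²)
  M (mass): kg
  r (distance): m  → to the power 2 in the denominator, contributes 1/m²

Multiplying the contributions: [m³/(kg·s²)] · [kg] · [1/m²]
Adding exponents of each base unit: m: 1, s: -2
SI base units of gravitational acceleration: m/s²

The claimed units kg·m²/s² (exponents kg: 1, m: 2, s: -2) do not match the derived units m/s² (exponents m: 1, s: -2), so the claim is incorrect.

Answer: No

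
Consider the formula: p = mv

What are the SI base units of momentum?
Units of each symbol in p = mv:
  m (mass): kg
  v (velocity): m/s

Multiplying the contributions: [kg] · [m/s]
Adding exponents of each base unit: kg: 1, m: 1, s: -1
SI base units of momentum: kg·m/s

Answer: kg·m/s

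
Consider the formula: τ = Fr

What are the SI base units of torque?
Units of each symbol in τ = Fr:
  F (force): kg·m/s²
  r (lever arm): m

Multiplying the contributions: [kg·m/s²] · [m]
Adding exponents of each base unit: kg: 1, m: 2, s: -2
SI base units of torque: kg·m²/s²

Answer: kg·m²/s²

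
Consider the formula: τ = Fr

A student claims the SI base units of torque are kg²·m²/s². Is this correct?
Units of each symbol in τ = Fr:
  F (force): kg·m/s²
  r (lever arm): m

Multiplying the contributions: [kg·m/s²] · [m]
Adding exponents of each base unit: kg: 1, m: 2, s: -2
SI base units of torque: kg·m²/s²

The claimed units kg²·m²/s² (exponents kg: 2, m: 2, s: -2) do not match the derived units kg·m²/s² (exponents kg: 1, m: 2, s: -2), so the claim is incorrect.

Answer: No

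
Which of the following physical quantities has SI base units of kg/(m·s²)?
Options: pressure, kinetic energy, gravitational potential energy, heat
Checking the SI base units of each option:
  pressure (P = F/A): kg/(m·s²)  ✓ matches
  kinetic energy (E = ½mv²): kg·m²/s²  ✗
  gravitational potential energy (U = -GMm/r): kg·m²/s²  ✗
  heat (Q = mcΔT): kg·m²/s²  ✗

Only pressure has units kg/(m·s²).

Answer: pressure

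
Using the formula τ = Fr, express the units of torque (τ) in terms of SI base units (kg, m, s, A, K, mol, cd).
Units of each symbol in τ = Fr:
  F (force): kg·m/s²
  r (lever arm): m

Multiplying the contributions: [kg·m/s²] · [m]
Adding exponents of each base unit: kg: 1, m: 2, s: -2
SI base units of torque: kg·m²/s²

Answer: kg·m²/s²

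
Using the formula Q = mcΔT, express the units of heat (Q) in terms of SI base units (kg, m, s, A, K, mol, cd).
Units of each symbol in Q = mcΔT:
  m (mass): kg
  c (specific heat capacity, in J/(kg·K)): m²/(s²·K)
  ΔT (temperature change): K

Multiplying the contributions: [kg] · [m²/(s²·K)] · [K]
Adding exponents of each base unit: kg: 1, m: 2, s: -2
SI base units of heat: kg·m²/s²

Answer: kg·m²/s²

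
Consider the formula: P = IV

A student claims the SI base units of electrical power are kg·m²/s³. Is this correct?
Units of each symbol in P = IV:
  I (current): A
  V (voltage, in volts): kg·m²/(s³·A)

Multiplying the contributions: [A] · [kg·m²/(s³·A)]
Adding exponents of each base unit: kg: 1, m: 2, s: -3
SI base units of electrical power: kg·m²/s³

The claimed units kg·m²/s³ match the derived units, so the claim is correct.

Answer: Yes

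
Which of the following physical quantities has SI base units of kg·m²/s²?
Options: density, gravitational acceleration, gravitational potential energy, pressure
Checking the SI base units of each option:
  density (ρ = m/V): kg/m³  ✗
  gravitational acceleration (g = GM/r²): m/s²  ✗
  gravitational potential energy (U = -GMm/r): kg·m²/s²  ✓ matches
  pressure (P = F/A): kg/(m·s²)  ✗

Only gravitational potential energy has units kg·m²/s².

Answer: gravitational potential energy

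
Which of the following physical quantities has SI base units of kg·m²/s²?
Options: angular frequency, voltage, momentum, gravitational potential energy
Checking the SI base units of each option:
  angular frequency (ω = 2πf): 1/s  ✗
  voltage (V = IR): kg·m²/(s³·A)  ✗
  momentum (p = mv): kg·m/s  ✗
  gravitational potential energy (U = -GMm/r): kg·m²/s²  ✓ matches

Only gravitational potential energy has units kg·m²/s².

Answer: gravitational potential energy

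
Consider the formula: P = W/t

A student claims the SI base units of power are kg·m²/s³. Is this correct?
Units of each symbol in P = W/t:
  W (work): kg·m²/s²
  t (time): s  → in the denominator, contributes 1/s

Multiplying the contributions: [kg·m²/s²] · [1/s]
Adding exponents of each base unit: kg: 1, m: 2, s: -3
SI base units of power: kg·m²/s³

The claimed units kg·m²/s³ match the derived units, so the claim is correct.

Answer: Yes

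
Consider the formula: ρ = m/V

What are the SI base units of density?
Units of each symbol in ρ = m/V:
  m (mass): kg
  V (volume): m³  → in the denominator, contributes 1/m³

Multiplying the contributions: [kg] · [1/m³]
Adding exponents of each base unit: kg: 1, m: -3
SI base units of density: kg/m³

Answer: kg/m³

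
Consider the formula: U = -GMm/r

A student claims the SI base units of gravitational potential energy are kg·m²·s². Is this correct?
Units of each symbol in U = -GMm/r:
  G (gravitational constant): m³/(kg·s²)
  M (mass): kg
  m (mass): kg
  r (distance): m  → in the denominator, contributes 1/m
  The minus sign does not affect the units.

Multiplying the contributions: [m³/(kg·s²)] · [kg] · [kg] · [1/m]
Adding exponents of each base unit: kg: 1, m: 2, s: -2
SI base units of gravitational potential energy: kg·m²/s²

The claimed units kg·m²·s² (exponents kg: 1, m: 2, s: 2) do not match the derived units kg·m²/s² (exponents kg: 1, m: 2, s: -2), so the claim is incorrect.

Answer: No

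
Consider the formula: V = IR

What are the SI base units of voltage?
Units of each symbol in V = IR:
  I (current): A
  R (resistance, in ohms): kg·m²/(s³·A²)

Multiplying the contributions: [A] · [kg·m²/(s³·A²)]
Adding exponents of each base unit: kg: 1, m: 2, s: -3, A: -1
SI base units of voltage: kg·m²/(s³·A)

Answer: kg·m²/(s³·A)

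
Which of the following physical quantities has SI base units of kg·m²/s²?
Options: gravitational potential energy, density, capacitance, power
Checking the SI base units of each option:
  gravitational potential energy (U = -GMm/r): kg·m²/s²  ✓ matches
  density (ρ = m/V): kg/m³  ✗
  capacitance (C = Q/V): s⁴·A²/(kg·m²)  ✗
  power (P = W/t): kg·m²/s³  ✗

Only gravitational potential energy has units kg·m²/s².

Answer: gravitational potential energy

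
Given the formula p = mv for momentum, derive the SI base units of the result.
Units of each symbol in p = mv:
  m (mass): kg
  v (velocity): m/s

Multiplying the contributions: [kg] · [m/s]
Adding exponents of each base unit: kg: 1, m: 1, s: -1
SI base units of momentum: kg·m/s

Answer: kg·m/s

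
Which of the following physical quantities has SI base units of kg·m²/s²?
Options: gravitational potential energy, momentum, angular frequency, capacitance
Checking the SI base units of each option:
  gravitational potential energy (U = -GMm/r): kg·m²/s²  ✓ matches
  momentum (p = mv): kg·m/s  ✗
  angular frequency (ω = 2πf): 1/s  ✗
  capacitance (C = Q/V): s⁴·A²/(kg·m²)  ✗

Only gravitational potential energy has units kg·m²/s².

Answer: gravitational potential energy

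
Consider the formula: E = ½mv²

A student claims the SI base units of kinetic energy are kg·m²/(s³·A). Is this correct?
Units of each symbol in E = ½mv²:
  m (mass): kg
  v (speed): m/s  → to the power 2, contributes m²/s²
  The factor ½ is dimensionless.

Multiplying the contributions: [kg] · [m²/s²]
Adding exponents of each base unit: kg: 1, m: 2, s: -2
SI base units of kinetic energy: kg·m²/s²

The claimed units kg·m²/(s³·A) (exponents kg: 1, m: 2, s: -3, A: -1) do not match the derived units kg·m²/s² (exponents kg: 1, m: 2, s: -2), so the claim is incorrect.

Answer: No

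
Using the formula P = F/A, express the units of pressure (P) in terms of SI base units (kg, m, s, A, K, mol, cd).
Units of each symbol in P = F/A:
  F (force): kg·m/s²
  A (area): m²  → in the denominator, contributes 1/m²

Multiplying the contributions: [kg·m/s²] · [1/m²]
Adding exponents of each base unit: kg: 1, m: -1, s: -2
SI base units of pressure: kg/(m·s²)

Answer: kg/(m·s²)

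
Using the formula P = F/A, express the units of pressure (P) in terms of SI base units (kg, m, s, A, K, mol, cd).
Units of each symbol in P = F/A:
  F (force): kg·m/s²
  A (area): m²  → in the denominator, contributes 1/m²

Multiplying the contributions: [kg·m/s²] · [1/m²]
Adding exponents of each base unit: kg: 1, m: -1, s: -2
SI base units of pressure: kg/(m·s²)

Answer: kg/(m·s²)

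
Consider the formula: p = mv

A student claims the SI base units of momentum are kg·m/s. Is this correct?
Units of each symbol in p = mv:
  m (mass): kg
  v (velocity): m/s

Multiplying the contributions: [kg] · [m/s]
Adding exponents of each base unit: kg: 1, m: 1, s: -1
SI base units of momentum: kg·m/s

The claimed units kg·m/s match the derived units, so the claim is correct.

Answer: Yes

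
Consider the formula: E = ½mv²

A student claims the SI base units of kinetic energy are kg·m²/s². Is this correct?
Units of each symbol in E = ½mv²:
  m (mass): kg
  v (speed): m/s  → to the power 2, contributes m²/s²
  The factor ½ is dimensionless.

Multiplying the contributions: [kg] · [m²/s²]
Adding exponents of each base unit: kg: 1, m: 2, s: -2
SI base units of kinetic energy: kg·m²/s²

The claimed units kg·m²/s² match the derived units, so the claim is correct.

Answer: Yes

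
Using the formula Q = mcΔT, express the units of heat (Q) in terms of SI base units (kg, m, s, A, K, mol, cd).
Units of each symbol in Q = mcΔT:
  m (mass): kg
  c (specific heat capacity, in J/(kg·K)): m²/(s²·K)
  ΔT (temperature change): K

Multiplying the contributions: [kg] · [m²/(s²·K)] · [K]
Adding exponents of each base unit: kg: 1, m: 2, s: -2
SI base units of heat: kg·m²/s²

Answer: kg·m²/s²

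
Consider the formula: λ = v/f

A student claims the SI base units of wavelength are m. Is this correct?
Units of each symbol in λ = v/f:
  v (wave speed): m/s
  f (frequency): 1/s  → in the denominator, contributes s

Multiplying the contributions: [m/s] · [s]
Adding exponents of each base unit: m: 1
SI base units of wavelength: m

The claimed units m match the derived units, so the claim is correct.

Answer: Yes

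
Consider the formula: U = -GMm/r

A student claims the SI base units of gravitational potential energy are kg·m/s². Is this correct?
Units of each symbol in U = -GMm/r:
  G (gravitational constant): m³/(kg·s²)
  M (mass): kg
  m (mass): kg
  r (distance): m  → in the denominator, contributes 1/m
  The minus sign does not affect the units.

Multiplying the contributions: [m³/(kg·s²)] · [kg] · [kg] · [1/m]
Adding exponents of each base unit: kg: 1, m: 2, s: -2
SI base units of gravitational potential energy: kg·m²/s²

The claimed units kg·m/s² (exponents kg: 1, m: 1, s: -2) do not match the derived units kg·m²/s² (exponents kg: 1, m: 2, s: -2), so the claim is incorrect.

Answer: No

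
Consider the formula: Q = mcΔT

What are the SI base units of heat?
Units of each symbol in Q = mcΔT:
  m (mass): kg
  c (specific heat capacity, in J/(kg·K)): m²/(s²·K)
  ΔT (temperature change): K

Multiplying the contributions: [kg] · [m²/(s²·K)] · [K]
Adding exponents of each base unit: kg: 1, m: 2, s: -2
SI base units of heat: kg·m²/s²

Answer: kg·m²/s²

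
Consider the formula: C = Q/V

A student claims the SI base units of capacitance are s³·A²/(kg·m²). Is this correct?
Units of each symbol in C = Q/V:
  Q (charge, in coulombs): s·A
  V (voltage, in volts): kg·m²/(s³·A)  → in the denominator, contributes s³·A/(kg·m²)

Multiplying the contributions: [s·A] · [s³·A/(kg·m²)]
Adding exponents of each base unit: kg: -1, m: -2, s: 4, A: 2
SI base units of capacitance: s⁴·A²/(kg·m²)

The claimed units s³·A²/(kg·m²) (exponents kg: -1, m: -2, s: 3, A: 2) do not match the derived units s⁴·A²/(kg·m²) (exponents kg: -1, m: -2, s: 4, A: 2), so the claim is incorrect.

Answer: No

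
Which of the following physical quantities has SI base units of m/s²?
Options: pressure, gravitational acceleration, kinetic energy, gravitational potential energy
Checking the SI base units of each option:
  pressure (P = F/A): kg/(m·s²)  ✗
  gravitational acceleration (g = GM/r²): m/s²  ✓ matches
  kinetic energy (E = ½mv²): kg·m²/s²  ✗
  gravitational potential energy (U = -GMm/r): kg·m²/s²  ✗

Only gravitational acceleration has units m/s².

Answer: gravitational acceleration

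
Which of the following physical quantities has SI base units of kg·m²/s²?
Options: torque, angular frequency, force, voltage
Checking the SI base units of each option:
  torque (τ = Fr): kg·m²/s²  ✓ matches
  angular frequency (ω = 2πf): 1/s  ✗
  force (F = ma): kg·m/s²  ✗
  voltage (V = IR): kg·m²/(s³·A)  ✗

Only torque has units kg·m²/s².

Answer: torque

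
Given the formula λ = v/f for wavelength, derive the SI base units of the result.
Units of each symbol in λ = v/f:
  v (wave speed): m/s
  f (frequency): 1/s  → in the denominator, contributes s

Multiplying the contributions: [m/s] · [s]
Adding exponents of each base unit: m: 1
SI base units of wavelength: m

Answer: m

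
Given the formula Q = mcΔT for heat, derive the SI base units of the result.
Units of each symbol in Q = mcΔT:
  m (mass): kg
  c (specific heat capacity, in J/(kg·K)): m²/(s²·K)
  ΔT (temperature change): K

Multiplying the contributions: [kg] · [m²/(s²·K)] · [K]
Adding exponents of each base unit: kg: 1, m: 2, s: -2
SI base units of heat: kg·m²/s²

Answer: kg·m²/s²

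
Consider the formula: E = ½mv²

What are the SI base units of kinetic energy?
Units of each symbol in E = ½mv²:
  m (mass): kg
  v (speed): m/s  → to the power 2, contributes m²/s²
  The factor ½ is dimensionless.

Multiplying the contributions: [kg] · [m²/s²]
Adding exponents of each base unit: kg: 1, m: 2, s: -2
SI base units of kinetic energy: kg·m²/s²

Answer: kg·m²/s²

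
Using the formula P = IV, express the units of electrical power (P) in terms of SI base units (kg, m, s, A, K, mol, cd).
Units of each symbol in P = IV:
  I (current): A
  V (voltage, in volts): kg·m²/(s³·A)

Multiplying the contributions: [A] · [kg·m²/(s³·A)]
Adding exponents of each base unit: kg: 1, m: 2, s: -3
SI base units of electrical power: kg·m²/s³

Answer: kg·m²/s³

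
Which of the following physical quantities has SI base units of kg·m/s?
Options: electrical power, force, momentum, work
Checking the SI base units of each option:
  electrical power (P = IV): kg·m²/s³  ✗
  force (F = ma): kg·m/s²  ✗
  momentum (p = mv): kg·m/s  ✓ matches
  work (W = Fd): kg·m²/s²  ✗

Only momentum has units kg·m/s.

Answer: momentum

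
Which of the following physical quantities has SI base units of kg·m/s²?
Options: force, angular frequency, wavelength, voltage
Checking the SI base units of each option:
  force (F = ma): kg·m/s²  ✓ matches
  angular frequency (ω = 2πf): 1/s  ✗
  wavelength (λ = v/f): m  ✗
  voltage (V = IR): kg·m²/(s³·A)  ✗

Only force has units kg·m/s².

Answer: force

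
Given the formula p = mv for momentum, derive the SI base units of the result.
Units of each symbol in p = mv:
  m (mass): kg
  v (velocity): m/s

Multiplying the contributions: [kg] · [m/s]
Adding exponents of each base unit: kg: 1, m: 1, s: -1
SI base units of momentum: kg·m/s

Answer: kg·m/s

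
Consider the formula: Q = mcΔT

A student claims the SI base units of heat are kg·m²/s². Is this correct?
Units of each symbol in Q = mcΔT:
  m (mass): kg
  c (specific heat capacity, in J/(kg·K)): m²/(s²·K)
  ΔT (temperature change): K

Multiplying the contributions: [kg] · [m²/(s²·K)] · [K]
Adding exponents of each base unit: kg: 1, m: 2, s: -2
SI base units of heat: kg·m²/s²

The claimed units kg·m²/s² match the derived units, so the claim is correct.

Answer: Yes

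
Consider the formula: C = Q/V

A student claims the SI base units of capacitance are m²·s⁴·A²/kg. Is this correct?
Units of each symbol in C = Q/V:
  Q (charge, in coulombs): s·A
  V (voltage, in volts): kg·m²/(s³·A)  → in the denominator, contributes s³·A/(kg·m²)

Multiplying the contributions: [s·A] · [s³·A/(kg·m²)]
Adding exponents of each base unit: kg: -1, m: -2, s: 4, A: 2
SI base units of capacitance: s⁴·A²/(kg·m²)

The claimed units m²·s⁴·A²/kg (exponents kg: -1, m: 2, s: 4, A: 2) do not match the derived units s⁴·A²/(kg·m²) (exponents kg: -1, m: -2, s: 4, A: 2), so the claim is incorrect.

Answer: No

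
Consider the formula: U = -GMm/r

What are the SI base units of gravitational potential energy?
Units of each symbol in U = -GMm/r:
  G (gravitational constant): m³/(kg·s²)
  M (mass): kg
  m (mass): kg
  r (distance): m  → in the denominator, contributes 1/m
  The minus sign does not affect the units.

Multiplying the contributions: [m³/(kg·s²)] · [kg] · [kg] · [1/m]
Adding exponents of each base unit: kg: 1, m: 2, s: -2
SI base units of gravitational potential energy: kg·m²/s²

Answer: kg·m²/s²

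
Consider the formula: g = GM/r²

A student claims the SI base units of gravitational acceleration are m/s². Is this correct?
Units of each symbol in g = GM/r²:
  G (gravitational constant): m³/(kg·s²)
  M (mass): kg
  r (distance): m  → to the power 2 in the denominator, contributes 1/m²

Multiplying the contributions: [m³/(kg·s²)] · [kg] · [1/m²]
Adding exponents of each base unit: m: 1, s: -2
SI base units of gravitational acceleration: m/s²

The claimed units m/s² match the derived units, so the claim is correct.

Answer: Yes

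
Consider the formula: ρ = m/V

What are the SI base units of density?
Units of each symbol in ρ = m/V:
  m (mass): kg
  V (volume): m³  → in the denominator, contributes 1/m³

Multiplying the contributions: [kg] · [1/m³]
Adding exponents of each base unit: kg: 1, m: -3
SI base units of density: kg/m³

Answer: kg/m³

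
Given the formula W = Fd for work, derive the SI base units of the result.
Units of each symbol in W = Fd:
  F (force): kg·m/s²
  d (displacement): m

Multiplying the contributions: [kg·m/s²] · [m]
Adding exponents of each base unit: kg: 1, m: 2, s: -2
SI base units of work: kg·m²/s²

Answer: kg·m²/s²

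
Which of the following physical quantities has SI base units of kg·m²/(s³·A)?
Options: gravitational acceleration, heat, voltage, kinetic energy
Checking the SI base units of each option:
  gravitational acceleration (g = GM/r²): m/s²  ✗
  heat (Q = mcΔT): kg·m²/s²  ✗
  voltage (V = IR): kg·m²/(s³·A)  ✓ matches
  kinetic energy (E = ½mv²): kg·m²/s²  ✗

Only voltage has units kg·m²/(s³·A).

Answer: voltage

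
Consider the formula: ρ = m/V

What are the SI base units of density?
Units of each symbol in ρ = m/V:
  m (mass): kg
  V (volume): m³  → in the denominator, contributes 1/m³

Multiplying the contributions: [kg] · [1/m³]
Adding exponents of each base unit: kg: 1, m: -3
SI base units of density: kg/m³

Answer: kg/m³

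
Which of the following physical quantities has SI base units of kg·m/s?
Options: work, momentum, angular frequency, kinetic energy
Checking the SI base units of each option:
  work (W = Fd): kg·m²/s²  ✗
  momentum (p = mv): kg·m/s  ✓ matches
  angular frequency (ω = 2πf): 1/s  ✗
  kinetic energy (E = ½mv²): kg·m²/s²  ✗

Only momentum has units kg·m/s.

Answer: momentum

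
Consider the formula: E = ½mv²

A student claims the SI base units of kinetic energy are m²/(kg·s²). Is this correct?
Units of each symbol in E = ½mv²:
  m (mass): kg
  v (speed): m/s  → to the power 2, contributes m²/s²
  The factor ½ is dimensionless.

Multiplying the contributions: [kg] · [m²/s²]
Adding exponents of each base unit: kg: 1, m: 2, s: -2
SI base units of kinetic energy: kg·m²/s²

The claimed units m²/(kg·s²) (exponents kg: -1, m: 2, s: -2) do not match the derived units kg·m²/s² (exponents kg: 1, m: 2, s: -2), so the claim is incorrect.

Answer: No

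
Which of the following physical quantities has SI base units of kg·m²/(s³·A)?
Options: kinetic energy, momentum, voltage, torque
Checking the SI base units of each option:
  kinetic energy (E = ½mv²): kg·m²/s²  ✗
  momentum (p = mv): kg·m/s  ✗
  voltage (V = IR): kg·m²/(s³·A)  ✓ matches
  torque (τ = Fr): kg·m²/s²  ✗

Only voltage has units kg·m²/(s³·A).

Answer: voltage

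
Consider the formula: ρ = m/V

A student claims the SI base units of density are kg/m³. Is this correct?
Units of each symbol in ρ = m/V:
  m (mass): kg
  V (volume): m³  → in the denominator, contributes 1/m³

Multiplying the contributions: [kg] · [1/m³]
Adding exponents of each base unit: kg: 1, m: -3
SI base units of density: kg/m³

The claimed units kg/m³ match the derived units, so the claim is correct.

Answer: Yes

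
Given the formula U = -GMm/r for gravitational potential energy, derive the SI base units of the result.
Units of each symbol in U = -GMm/r:
  G (gravitational constant): m³/(kg·s²)
  M (mass): kg
  m (mass): kg
  r (distance): m  → in the denominator, contributes 1/m
  The minus sign does not affect the units.

Multiplying the contributions: [m³/(kg·s²)] · [kg] · [kg] · [1/m]
Adding exponents of each base unit: kg: 1, m: 2, s: -2
SI base units of gravitational potential energy: kg·m²/s²

Answer: kg·m²/s²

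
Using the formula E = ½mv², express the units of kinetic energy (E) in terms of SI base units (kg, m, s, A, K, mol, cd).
Units of each symbol in E = ½mv²:
  m (mass): kg
  v (speed): m/s  → to the power 2, contributes m²/s²
  The factor ½ is dimensionless.

Multiplying the contributions: [kg] · [m²/s²]
Adding exponents of each base unit: kg: 1, m: 2, s: -2
SI base units of kinetic energy: kg·m²/s²

Answer: kg·m²/s²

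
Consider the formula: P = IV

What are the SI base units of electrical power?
Units of each symbol in P = IV:
  I (current): A
  V (voltage, in volts): kg·m²/(s³·A)

Multiplying the contributions: [A] · [kg·m²/(s³·A)]
Adding exponents of each base unit: kg: 1, m: 2, s: -3
SI base units of electrical power: kg·m²/s³

Answer: kg·m²/s³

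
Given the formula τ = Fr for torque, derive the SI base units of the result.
Units of each symbol in τ = Fr:
  F (force): kg·m/s²
  r (lever arm): m

Multiplying the contributions: [kg·m/s²] · [m]
Adding exponents of each base unit: kg: 1, m: 2, s: -2
SI base units of torque: kg·m²/s²

Answer: kg·m²/s²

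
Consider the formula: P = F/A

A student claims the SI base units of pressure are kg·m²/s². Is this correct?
Units of each symbol in P = F/A:
  F (force): kg·m/s²
  A (area): m²  → in the denominator, contributes 1/m²

Multiplying the contributions: [kg·m/s²] · [1/m²]
Adding exponents of each base unit: kg: 1, m: -1, s: -2
SI base units of pressure: kg/(m·s²)

The claimed units kg·m²/s² (exponents kg: 1, m: 2, s: -2) do not match the derived units kg/(m·s²) (exponents kg: 1, m: -1, s: -2), so the claim is incorrect.

Answer: No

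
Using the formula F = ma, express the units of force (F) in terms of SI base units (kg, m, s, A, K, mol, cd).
Units of each symbol in F = ma:
  m (mass): kg
  a (acceleration): m/s²

Multiplying the contributions: [kg] · [m/s²]
Adding exponents of each base unit: kg: 1, m: 1, s: -2
SI base units of force: kg·m/s²

Answer: kg·m/s²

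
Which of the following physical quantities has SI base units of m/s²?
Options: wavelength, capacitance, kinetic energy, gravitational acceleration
Checking the SI base units of each option:
  wavelength (λ = v/f): m  ✗
  capacitance (C = Q/V): s⁴·A²/(kg·m²)  ✗
  kinetic energy (E = ½mv²): kg·m²/s²  ✗
  gravitational acceleration (g = GM/r²): m/s²  ✓ matches

Only gravitational acceleration has units m/s².

Answer: gravitational acceleration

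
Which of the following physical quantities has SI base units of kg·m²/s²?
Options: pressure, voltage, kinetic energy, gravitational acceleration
Checking the SI base units of each option:
  pressure (P = F/A): kg/(m·s²)  ✗
  voltage (V = IR): kg·m²/(s³·A)  ✗
  kinetic energy (E = ½mv²): kg·m²/s²  ✓ matches
  gravitational acceleration (g = GM/r²): m/s²  ✗

Only kinetic energy has units kg·m²/s².

Answer: kinetic energy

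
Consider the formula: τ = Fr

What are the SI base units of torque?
Units of each symbol in τ = Fr:
  F (force): kg·m/s²
  r (lever arm): m

Multiplying the contributions: [kg·m/s²] · [m]
Adding exponents of each base unit: kg: 1, m: 2, s: -2
SI base units of torque: kg·m²/s²

Answer: kg·m²/s²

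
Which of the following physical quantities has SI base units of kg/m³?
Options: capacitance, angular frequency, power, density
Checking the SI base units of each option:
  capacitance (C = Q/V): s⁴·A²/(kg·m²)  ✗
  angular frequency (ω = 2πf): 1/s  ✗
  power (P = W/t): kg·m²/s³  ✗
  density (ρ = m/V): kg/m³  ✓ matches

Only density has units kg/m³.

Answer: density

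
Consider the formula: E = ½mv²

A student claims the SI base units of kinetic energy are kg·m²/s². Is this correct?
Units of each symbol in E = ½mv²:
  m (mass): kg
  v (speed): m/s  → to the power 2, contributes m²/s²
  The factor ½ is dimensionless.

Multiplying the contributions: [kg] · [m²/s²]
Adding exponents of each base unit: kg: 1, m: 2, s: -2
SI base units of kinetic energy: kg·m²/s²

The claimed units kg·m²/s² match the derived units, so the claim is correct.

Answer: Yes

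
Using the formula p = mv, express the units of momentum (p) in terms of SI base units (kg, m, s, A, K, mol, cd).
Units of each symbol in p = mv:
  m (mass): kg
  v (velocity): m/s

Multiplying the contributions: [kg] · [m/s]
Adding exponents of each base unit: kg: 1, m: 1, s: -1
SI base units of momentum: kg·m/s

Answer: kg·m/s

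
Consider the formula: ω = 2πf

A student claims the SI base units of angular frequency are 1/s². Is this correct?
Units of each symbol in ω = 2πf:
  f (frequency): 1/s
  The factor 2π is dimensionless.

Multiplying the contributions: [1/s]
Adding exponents of each base unit: s: -1
SI base units of angular frequency: 1/s

The claimed units 1/s² (exponents s: -2) do not match the derived units 1/s (exponents s: -1), so the claim is incorrect.

Answer: No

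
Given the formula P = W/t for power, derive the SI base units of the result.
Units of each symbol in P = W/t:
  W (work): kg·m²/s²
  t (time): s  → in the denominator, contributes 1/s

Multiplying the contributions: [kg·m²/s²] · [1/s]
Adding exponents of each base unit: kg: 1, m: 2, s: -3
SI base units of power: kg·m²/s³

Answer: kg·m²/s³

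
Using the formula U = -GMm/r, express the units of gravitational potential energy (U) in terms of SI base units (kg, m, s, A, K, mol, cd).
Units of each symbol in U = -GMm/r:
  G (gravitational constant): m³/(kg·s²)
  M (mass): kg
  m (mass): kg
  r (distance): m  → in the denominator, contributes 1/m
  The minus sign does not affect the units.

Multiplying the contributions: [m³/(kg·s²)] · [kg] · [kg] · [1/m]
Adding exponents of each base unit: kg: 1, m: 2, s: -2
SI base units of gravitational potential energy: kg·m²/s²

Answer: kg·m²/s²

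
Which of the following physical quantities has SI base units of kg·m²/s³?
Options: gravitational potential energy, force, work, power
Checking the SI base units of each option:
  gravitational potential energy (U = -GMm/r): kg·m²/s²  ✗
  force (F = ma): kg·m/s²  ✗
  work (W = Fd): kg·m²/s²  ✗
  power (P = W/t): kg·m²/s³  ✓ matches

Only power has units kg·m²/s³.

Answer: power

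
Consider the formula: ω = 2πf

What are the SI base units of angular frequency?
Units of each symbol in ω = 2πf:
  f (frequency): 1/s
  The factor 2π is dimensionless.

Multiplying the contributions: [1/s]
Adding exponents of each base unit: s: -1
SI base units of angular frequency: 1/s

Answer: 1/s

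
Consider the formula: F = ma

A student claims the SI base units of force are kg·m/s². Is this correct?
Units of each symbol in F = ma:
  m (mass): kg
  a (acceleration): m/s²

Multiplying the contributions: [kg] · [m/s²]
Adding exponents of each base unit: kg: 1, m: 1, s: -2
SI base units of force: kg·m/s²

The claimed units kg·m/s² match the derived units, so the claim is correct.

Answer: Yes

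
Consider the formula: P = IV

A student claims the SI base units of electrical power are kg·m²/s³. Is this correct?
Units of each symbol in P = IV:
  I (current): A
  V (voltage, in volts): kg·m²/(s³·A)

Multiplying the contributions: [A] · [kg·m²/(s³·A)]
Adding exponents of each base unit: kg: 1, m: 2, s: -3
SI base units of electrical power: kg·m²/s³

The claimed units kg·m²/s³ match the derived units, so the claim is correct.

Answer: Yes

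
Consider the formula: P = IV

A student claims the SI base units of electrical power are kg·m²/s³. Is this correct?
Units of each symbol in P = IV:
  I (current): A
  V (voltage, in volts): kg·m²/(s³·A)

Multiplying the contributions: [A] · [kg·m²/(s³·A)]
Adding exponents of each base unit: kg: 1, m: 2, s: -3
SI base units of electrical power: kg·m²/s³

The claimed units kg·m²/s³ match the derived units, so the claim is correct.

Answer: Yes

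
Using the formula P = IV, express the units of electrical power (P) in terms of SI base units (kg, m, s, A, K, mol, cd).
Units of each symbol in P = IV:
  I (current): A
  V (voltage, in volts): kg·m²/(s³·A)

Multiplying the contributions: [A] · [kg·m²/(s³·A)]
Adding exponents of each base unit: kg: 1, m: 2, s: -3
SI base units of electrical power: kg·m²/s³

Answer: kg·m²/s³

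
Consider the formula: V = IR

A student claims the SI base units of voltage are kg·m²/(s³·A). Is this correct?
Units of each symbol in V = IR:
  I (current): A
  R (resistance, in ohms): kg·m²/(s³·A²)

Multiplying the contributions: [A] · [kg·m²/(s³·A²)]
Adding exponents of each base unit: kg: 1, m: 2, s: -3, A: -1
SI base units of voltage: kg·m²/(s³·A)

The claimed units kg·m²/(s³·A) match the derived units, so the claim is correct.

Answer: Yes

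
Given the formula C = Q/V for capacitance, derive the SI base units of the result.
Units of each symbol in C = Q/V:
  Q (charge, in coulombs): s·A
  V (voltage, in volts): kg·m²/(s³·A)  → in the denominator, contributes s³·A/(kg·m²)

Multiplying the contributions: [s·A] · [s³·A/(kg·m²)]
Adding exponents of each base unit: kg: -1, m: -2, s: 4, A: 2
SI base units of capacitance: s⁴·A²/(kg·m²)

Answer: s⁴·A²/(kg·m²)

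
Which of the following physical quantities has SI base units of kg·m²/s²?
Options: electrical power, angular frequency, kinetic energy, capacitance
Checking the SI base units of each option:
  electrical power (P = IV): kg·m²/s³  ✗
  angular frequency (ω = 2πf): 1/s  ✗
  kinetic energy (E = ½mv²): kg·m²/s²  ✓ matches
  capacitance (C = Q/V): s⁴·A²/(kg·m²)  ✗

Only kinetic energy has units kg·m²/s².

Answer: kinetic energy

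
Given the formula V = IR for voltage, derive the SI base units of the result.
Units of each symbol in V = IR:
  I (current): A
  R (resistance, in ohms): kg·m²/(s³·A²)

Multiplying the contributions: [A] · [kg·m²/(s³·A²)]
Adding exponents of each base unit: kg: 1, m: 2, s: -3, A: -1
SI base units of voltage: kg·m²/(s³·A)

Answer: kg·m²/(s³·A)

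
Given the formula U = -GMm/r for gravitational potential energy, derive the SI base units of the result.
Units of each symbol in U = -GMm/r:
  G (gravitational constant): m³/(kg·s²)
  M (mass): kg
  m (mass): kg
  r (distance): m  → in the denominator, contributes 1/m
  The minus sign does not affect the units.

Multiplying the contributions: [m³/(kg·s²)] · [kg] · [kg] · [1/m]
Adding exponents of each base unit: kg: 1, m: 2, s: -2
SI base units of gravitational potential energy: kg·m²/s²

Answer: kg·m²/s²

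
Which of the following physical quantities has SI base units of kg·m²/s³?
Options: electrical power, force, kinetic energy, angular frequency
Checking the SI base units of each option:
  electrical power (P = IV): kg·m²/s³  ✓ matches
  force (F = ma): kg·m/s²  ✗
  kinetic energy (E = ½mv²): kg·m²/s²  ✗
  angular frequency (ω = 2πf): 1/s  ✗

Only electrical power has units kg·m²/s³.

Answer: electrical power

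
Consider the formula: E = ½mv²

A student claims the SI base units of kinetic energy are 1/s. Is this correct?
Units of each symbol in E = ½mv²:
  m (mass): kg
  v (speed): m/s  → to the power 2, contributes m²/s²
  The factor ½ is dimensionless.

Multiplying the contributions: [kg] · [m²/s²]
Adding exponents of each base unit: kg: 1, m: 2, s: -2
SI base units of kinetic energy: kg·m²/s²

The claimed units 1/s (exponents s: -1) do not match the derived units kg·m²/s² (exponents kg: 1, m: 2, s: -2), so the claim is incorrect.

Answer: No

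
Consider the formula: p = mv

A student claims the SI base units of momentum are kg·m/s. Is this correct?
Units of each symbol in p = mv:
  m (mass): kg
  v (velocity): m/s

Multiplying the contributions: [kg] · [m/s]
Adding exponents of each base unit: kg: 1, m: 1, s: -1
SI base units of momentum: kg·m/s

The claimed units kg·m/s match the derived units, so the claim is correct.

Answer: Yes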